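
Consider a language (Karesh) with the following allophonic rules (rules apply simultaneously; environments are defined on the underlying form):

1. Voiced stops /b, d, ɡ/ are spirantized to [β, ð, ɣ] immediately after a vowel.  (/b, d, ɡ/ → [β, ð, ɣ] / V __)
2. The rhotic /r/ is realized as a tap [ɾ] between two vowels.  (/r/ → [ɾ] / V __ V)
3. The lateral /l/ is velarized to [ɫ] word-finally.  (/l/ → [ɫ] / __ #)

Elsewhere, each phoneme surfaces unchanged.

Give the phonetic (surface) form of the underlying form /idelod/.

/i/ (word-initial): no rule targets it → [i].
/d/ (between /i/ and /e/): immediately after a vowel, so rule 1 applies → [ð].
/e/ — not in any rule's target class → [e].
/l/ — between /e/ and /o/; rule 3 does not apply here → [l].
/o/ stays [o].
/d/ meets the environment for rule 1 (immediately after a vowel) → [ð].

[iðeloð]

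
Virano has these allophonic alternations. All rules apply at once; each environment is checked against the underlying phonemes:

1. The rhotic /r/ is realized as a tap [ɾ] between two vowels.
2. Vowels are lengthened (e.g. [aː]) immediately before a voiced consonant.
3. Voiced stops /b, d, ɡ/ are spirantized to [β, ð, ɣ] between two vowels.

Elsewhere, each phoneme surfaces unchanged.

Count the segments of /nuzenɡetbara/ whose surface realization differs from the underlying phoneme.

4

Segments that undergo a rule: /u/ → [uː] (rule 2); /e/ → [eː] (rule 2); /a/ → [aː] (rule 2); /r/ → [ɾ] (rule 1).
All other segments surface unchanged.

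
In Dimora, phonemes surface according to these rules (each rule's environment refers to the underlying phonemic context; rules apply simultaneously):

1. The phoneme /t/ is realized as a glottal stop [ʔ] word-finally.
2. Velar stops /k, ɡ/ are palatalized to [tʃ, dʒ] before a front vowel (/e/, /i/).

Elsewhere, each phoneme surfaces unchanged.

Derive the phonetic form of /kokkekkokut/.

[koktʃekkokuʔ]

/k/ (word-initial) is in the target of rule 2 but the environment (before a front vowel) is not met → [k].
/o/ stays [o].
/k/ — between /o/ and /k/; rule 2 does not apply here → [k].
/k/ meets the environment for rule 2 (before a front vowel) → [tʃ].
/e/ (between /k/ and /k/): no rule targets it → [e].
/k/ (between /e/ and /k/): rule 2 targets it, but not before a front vowel → unchanged [k].
/k/ (between /k/ and /o/) fails the environment for rule 2, so it stays [k].
/o/ — not in any rule's target class → [o].
/k/ (between /o/ and /u/): rule 2 targets it, but not before a front vowel → unchanged [k].
/u/ (between /k/ and /t/) is unaffected → [u].
/t/ (word-final): word-finally, so rule 1 applies → [ʔ].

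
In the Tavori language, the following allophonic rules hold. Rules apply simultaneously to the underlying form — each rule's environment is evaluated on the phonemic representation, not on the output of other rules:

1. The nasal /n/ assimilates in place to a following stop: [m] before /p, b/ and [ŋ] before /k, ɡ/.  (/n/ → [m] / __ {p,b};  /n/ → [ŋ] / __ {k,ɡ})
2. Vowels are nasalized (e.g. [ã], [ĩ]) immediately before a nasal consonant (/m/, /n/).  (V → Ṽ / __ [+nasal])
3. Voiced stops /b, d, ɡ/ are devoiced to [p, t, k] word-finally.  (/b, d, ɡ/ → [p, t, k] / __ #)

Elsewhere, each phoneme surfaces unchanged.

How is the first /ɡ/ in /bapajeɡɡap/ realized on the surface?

/ɡ/ (between /e/ and /ɡ/): rule 3 targets it, but not word-finally → unchanged [ɡ].

[ɡ]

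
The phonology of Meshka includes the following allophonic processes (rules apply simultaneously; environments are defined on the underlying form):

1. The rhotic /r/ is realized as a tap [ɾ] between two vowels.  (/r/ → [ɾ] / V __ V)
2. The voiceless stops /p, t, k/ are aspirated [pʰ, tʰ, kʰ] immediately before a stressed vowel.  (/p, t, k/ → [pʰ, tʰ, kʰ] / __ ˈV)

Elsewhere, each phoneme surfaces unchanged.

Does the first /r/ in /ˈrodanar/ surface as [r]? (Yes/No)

Yes

/r/ (word-initial) fails the environment for rule 1, so it stays [r].
The actual realization is [r], which matches [r].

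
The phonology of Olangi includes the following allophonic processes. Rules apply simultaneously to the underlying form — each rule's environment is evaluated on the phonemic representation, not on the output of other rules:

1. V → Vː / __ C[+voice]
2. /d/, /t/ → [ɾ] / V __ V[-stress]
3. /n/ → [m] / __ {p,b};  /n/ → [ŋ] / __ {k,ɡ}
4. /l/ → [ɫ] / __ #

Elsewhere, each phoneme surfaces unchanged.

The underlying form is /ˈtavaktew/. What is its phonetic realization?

[ˈtaːvakteːw]

/t/ (word-initial) is in the target of rule 2 but the environment (between a vowel and a following unstressed vowel) is not met → [t].
/a/ — between /t/ and /v/, before a voiced consonant — surfaces as [aː] (rule 1).
/v/ stays [v].
/a/ (between /v/ and /k/): rule 1 targets it, but not before a voiced consonant → unchanged [a].
/k/ — not in any rule's target class → [k].
/t/ (between /k/ and /e/) is in the target of rule 2 but the environment (between a vowel and a following unstressed vowel) is not met → [t].
/e/ — between /t/ and /w/, before a voiced consonant — surfaces as [eː] (rule 1).
/w/ (word-final) is unaffected → [w].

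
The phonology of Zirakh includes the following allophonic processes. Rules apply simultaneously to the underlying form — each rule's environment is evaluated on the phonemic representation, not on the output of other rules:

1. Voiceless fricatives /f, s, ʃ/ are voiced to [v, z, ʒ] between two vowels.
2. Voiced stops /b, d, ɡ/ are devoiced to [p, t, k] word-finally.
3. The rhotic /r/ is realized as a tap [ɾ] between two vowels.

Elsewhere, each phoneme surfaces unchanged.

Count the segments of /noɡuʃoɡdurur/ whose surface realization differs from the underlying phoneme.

Segments that undergo a rule: /ʃ/ → [ʒ] (rule 1); /r/ → [ɾ] (rule 3).
All other segments surface unchanged.

2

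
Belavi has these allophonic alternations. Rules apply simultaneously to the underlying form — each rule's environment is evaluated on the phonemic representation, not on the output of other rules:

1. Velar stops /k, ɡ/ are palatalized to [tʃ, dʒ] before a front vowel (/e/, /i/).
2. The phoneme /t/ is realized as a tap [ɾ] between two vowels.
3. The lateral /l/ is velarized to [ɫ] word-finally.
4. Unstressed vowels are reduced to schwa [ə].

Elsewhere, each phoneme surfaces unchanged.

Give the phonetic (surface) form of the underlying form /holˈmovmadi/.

[həlˈmovmədə]

/h/ — not in any rule's target class → [h].
/o/ (between /h/ and /l/) occurs in an unstressed syllable → [ə] by rule 4.
/l/ — between /o/ and /m/; rule 3 does not apply here → [l].
/m/ — not in any rule's target class → [m].
/o/ (between /m/ and /v/) fails the environment for rule 4, so it stays [o].
/v/ — not in any rule's target class → [v].
/m/ (between /v/ and /a/): no rule targets it → [m].
Rule 4 applies to /a/ (between /m/ and /d/: in an unstressed syllable) → [ə].
/d/ — not in any rule's target class → [d].
/i/ — word-final, in an unstressed syllable — surfaces as [ə] (rule 4).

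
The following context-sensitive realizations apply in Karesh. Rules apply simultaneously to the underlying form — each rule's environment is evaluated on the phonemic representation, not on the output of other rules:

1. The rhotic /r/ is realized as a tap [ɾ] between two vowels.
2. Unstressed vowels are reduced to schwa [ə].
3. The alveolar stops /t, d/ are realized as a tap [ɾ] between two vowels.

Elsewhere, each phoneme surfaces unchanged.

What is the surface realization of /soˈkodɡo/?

/o/ — between /s/ and /k/, in an unstressed syllable — surfaces as [ə] (rule 2).
/o/ (between /k/ and /d/): rule 2 targets it, but not in an unstressed syllable → unchanged [o].
/d/ — between /o/ and /ɡ/; rule 3 does not apply here → [d].
Rule 2 applies to /o/ (word-final: in an unstressed syllable) → [ə].

[səˈkodɡə]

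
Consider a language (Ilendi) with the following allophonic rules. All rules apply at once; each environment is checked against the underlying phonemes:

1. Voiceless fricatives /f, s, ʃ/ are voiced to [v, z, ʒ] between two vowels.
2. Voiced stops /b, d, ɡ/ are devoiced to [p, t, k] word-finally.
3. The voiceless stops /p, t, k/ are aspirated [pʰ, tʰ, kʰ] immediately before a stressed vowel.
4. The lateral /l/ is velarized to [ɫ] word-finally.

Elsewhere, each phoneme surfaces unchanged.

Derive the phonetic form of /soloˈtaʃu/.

[soloˈtʰaʒu]

/s/ — word-initial; rule 1 does not apply here → [s].
/o/ — not in any rule's target class → [o].
/l/ (between /o/ and /o/) is in the target of rule 4 but the environment (word-finally) is not met → [l].
/o/ — not in any rule's target class → [o].
Rule 3 applies to /t/ (between /o/ and /a/: immediately before a stressed vowel) → [tʰ].
/a/ stays [a].
Rule 1 applies to /ʃ/ (between /a/ and /u/: between two vowels) → [ʒ].
/u/ stays [u].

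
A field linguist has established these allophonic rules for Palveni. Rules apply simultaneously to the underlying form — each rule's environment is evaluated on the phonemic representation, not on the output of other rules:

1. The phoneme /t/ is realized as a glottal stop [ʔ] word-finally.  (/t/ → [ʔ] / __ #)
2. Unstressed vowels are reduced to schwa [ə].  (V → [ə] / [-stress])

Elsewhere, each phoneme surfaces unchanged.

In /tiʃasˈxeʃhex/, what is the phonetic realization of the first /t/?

/t/ (word-initial): rule 1 targets it, but not word-finally → unchanged [t].

[t]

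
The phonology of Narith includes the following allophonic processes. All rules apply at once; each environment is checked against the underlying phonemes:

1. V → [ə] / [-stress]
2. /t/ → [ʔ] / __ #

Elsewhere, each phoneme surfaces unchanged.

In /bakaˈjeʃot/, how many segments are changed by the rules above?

4

Segments that undergo a rule: /a/ → [ə] (rule 1); /a/ → [ə] (rule 1); /o/ → [ə] (rule 1); /t/ → [ʔ] (rule 2).
All other segments surface unchanged.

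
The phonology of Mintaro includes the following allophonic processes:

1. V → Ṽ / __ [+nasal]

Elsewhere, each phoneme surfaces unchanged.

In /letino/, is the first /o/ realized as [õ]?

/o/ (word-final) is in the target of rule 1 but the environment (before a nasal consonant) is not met → [o].
The actual realization is [o], not [õ].

No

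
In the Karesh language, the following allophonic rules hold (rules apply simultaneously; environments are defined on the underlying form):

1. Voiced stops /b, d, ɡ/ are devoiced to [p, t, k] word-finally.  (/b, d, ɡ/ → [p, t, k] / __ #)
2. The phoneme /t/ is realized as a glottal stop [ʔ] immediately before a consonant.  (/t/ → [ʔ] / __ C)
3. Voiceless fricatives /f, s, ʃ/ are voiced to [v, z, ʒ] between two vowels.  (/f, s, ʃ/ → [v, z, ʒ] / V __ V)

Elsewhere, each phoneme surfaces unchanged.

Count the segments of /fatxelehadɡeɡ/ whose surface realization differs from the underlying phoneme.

2

Segments that undergo a rule: /t/ → [ʔ] (rule 2); /ɡ/ → [k] (rule 1).
All other segments surface unchanged.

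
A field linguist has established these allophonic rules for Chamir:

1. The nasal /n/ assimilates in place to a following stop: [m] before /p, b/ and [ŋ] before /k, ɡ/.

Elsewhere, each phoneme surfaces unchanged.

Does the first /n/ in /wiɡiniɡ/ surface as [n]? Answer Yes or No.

/n/ (between /i/ and /i/) fails the environment for rule 1, so it stays [n].
The actual realization is [n], which matches [n].

Yes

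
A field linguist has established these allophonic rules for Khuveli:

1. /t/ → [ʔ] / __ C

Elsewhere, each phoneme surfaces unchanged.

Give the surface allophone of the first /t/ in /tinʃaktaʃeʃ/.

[t]

/t/ (word-initial) fails the environment for rule 1, so it stays [t].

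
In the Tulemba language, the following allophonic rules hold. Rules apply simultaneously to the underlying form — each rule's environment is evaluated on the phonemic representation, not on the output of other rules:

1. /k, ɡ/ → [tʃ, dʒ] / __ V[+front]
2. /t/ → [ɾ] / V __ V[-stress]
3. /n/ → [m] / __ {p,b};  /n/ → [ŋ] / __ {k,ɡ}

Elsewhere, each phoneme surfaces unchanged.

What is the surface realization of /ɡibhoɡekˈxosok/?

[dʒibhodʒekˈxosok]

/ɡ/ (word-initial) occurs before a front vowel → [dʒ] by rule 1.
/i/ (between /ɡ/ and /b/) is unaffected → [i].
/b/ — not in any rule's target class → [b].
/h/ stays [h].
/o/ (between /h/ and /ɡ/): no rule targets it → [o].
/ɡ/ (between /o/ and /e/) occurs before a front vowel → [dʒ] by rule 1.
/e/ (between /ɡ/ and /k/): no rule targets it → [e].
/k/ (between /e/ and /x/) is in the target of rule 1 but the environment (before a front vowel) is not met → [k].
/x/ (between /k/ and /o/) is unaffected → [x].
/o/ (between /x/ and /s/): no rule targets it → [o].
/s/ stays [s].
/o/ (between /s/ and /k/): no rule targets it → [o].
/k/ — word-final; rule 1 does not apply here → [k].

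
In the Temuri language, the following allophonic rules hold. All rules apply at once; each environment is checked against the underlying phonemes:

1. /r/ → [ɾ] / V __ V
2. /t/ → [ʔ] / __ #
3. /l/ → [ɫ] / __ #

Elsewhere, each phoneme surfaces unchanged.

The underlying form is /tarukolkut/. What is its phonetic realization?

[taɾukolkuʔ]

/t/ (word-initial): rule 2 targets it, but not word-finally → unchanged [t].
/a/ — not in any rule's target class → [a].
/r/ (between /a/ and /u/): between two vowels, so rule 1 applies → [ɾ].
/u/ (between /r/ and /k/): no rule targets it → [u].
/k/ — not in any rule's target class → [k].
/o/ (between /k/ and /l/) is unaffected → [o].
/l/ (between /o/ and /k/) fails the environment for rule 3, so it stays [l].
/k/ — not in any rule's target class → [k].
/u/ (between /k/ and /t/) is unaffected → [u].
/t/ meets the environment for rule 2 (word-finally) → [ʔ].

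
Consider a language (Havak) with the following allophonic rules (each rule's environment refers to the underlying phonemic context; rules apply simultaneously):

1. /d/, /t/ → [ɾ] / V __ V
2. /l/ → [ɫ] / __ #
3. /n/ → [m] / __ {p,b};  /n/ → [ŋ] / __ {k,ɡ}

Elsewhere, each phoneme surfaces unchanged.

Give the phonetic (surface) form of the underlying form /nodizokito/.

[noɾizokiɾo]

/n/ (word-initial) is in the target of rule 3 but the environment (before a labial or velar stop) is not met → [n].
/o/ — not in any rule's target class → [o].
/d/ (between /o/ and /i/): between two vowels, so rule 1 applies → [ɾ].
/i/ — not in any rule's target class → [i].
/z/ stays [z].
/o/ (between /z/ and /k/): no rule targets it → [o].
/k/ stays [k].
/i/ (between /k/ and /t/) is unaffected → [i].
/t/ — between /i/ and /o/, between two vowels — surfaces as [ɾ] (rule 1).
/o/ (word-final): no rule targets it → [o].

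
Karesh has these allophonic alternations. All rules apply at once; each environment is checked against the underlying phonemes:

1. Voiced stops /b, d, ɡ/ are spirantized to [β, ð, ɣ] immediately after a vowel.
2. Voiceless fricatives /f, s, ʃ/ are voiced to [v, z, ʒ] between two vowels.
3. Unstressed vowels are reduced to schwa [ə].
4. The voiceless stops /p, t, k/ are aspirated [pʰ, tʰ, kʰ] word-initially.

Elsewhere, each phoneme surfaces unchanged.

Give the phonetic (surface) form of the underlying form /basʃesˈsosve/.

[bəsʃəsˈsosvə]

/b/ — word-initial; rule 1 does not apply here → [b].
/a/ (between /b/ and /s/) occurs in an unstressed syllable → [ə] by rule 3.
/s/ (between /a/ and /ʃ/): rule 2 targets it, but not between two vowels → unchanged [s].
/ʃ/ (between /s/ and /e/): rule 2 targets it, but not between two vowels → unchanged [ʃ].
/e/ (between /ʃ/ and /s/) occurs in an unstressed syllable → [ə] by rule 3.
/s/ (between /e/ and /s/): rule 2 targets it, but not between two vowels → unchanged [s].
/s/ (between /s/ and /o/): rule 2 targets it, but not between two vowels → unchanged [s].
/o/ (between /s/ and /s/): rule 3 targets it, but not in an unstressed syllable → unchanged [o].
/s/ (between /o/ and /v/) fails the environment for rule 2, so it stays [s].
/v/ (between /s/ and /e/): no rule targets it → [v].
/e/ (word-final): in an unstressed syllable, so rule 3 applies → [ə].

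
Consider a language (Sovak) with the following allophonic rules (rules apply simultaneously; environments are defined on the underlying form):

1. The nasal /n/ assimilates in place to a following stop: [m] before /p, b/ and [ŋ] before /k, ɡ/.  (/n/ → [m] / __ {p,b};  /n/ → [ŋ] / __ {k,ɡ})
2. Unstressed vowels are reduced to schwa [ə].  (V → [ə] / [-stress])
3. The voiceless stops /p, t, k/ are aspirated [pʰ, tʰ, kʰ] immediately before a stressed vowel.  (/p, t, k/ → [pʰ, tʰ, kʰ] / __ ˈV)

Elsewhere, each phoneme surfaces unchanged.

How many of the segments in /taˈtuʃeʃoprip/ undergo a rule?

Segments that undergo a rule: /a/ → [ə] (rule 2); /t/ → [tʰ] (rule 3); /e/ → [ə] (rule 2); /o/ → [ə] (rule 2); /i/ → [ə] (rule 2).
All other segments surface unchanged.

5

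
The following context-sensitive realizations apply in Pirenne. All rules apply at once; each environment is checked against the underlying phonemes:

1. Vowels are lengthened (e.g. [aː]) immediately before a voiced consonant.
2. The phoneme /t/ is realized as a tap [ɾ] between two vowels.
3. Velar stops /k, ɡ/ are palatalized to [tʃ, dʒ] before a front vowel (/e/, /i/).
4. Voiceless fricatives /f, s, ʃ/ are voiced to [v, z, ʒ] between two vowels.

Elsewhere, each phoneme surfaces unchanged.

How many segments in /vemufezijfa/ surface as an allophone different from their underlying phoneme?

4

Segments that undergo a rule: /e/ → [eː] (rule 1); /f/ → [v] (rule 4); /e/ → [eː] (rule 1); /i/ → [iː] (rule 1).
All other segments surface unchanged.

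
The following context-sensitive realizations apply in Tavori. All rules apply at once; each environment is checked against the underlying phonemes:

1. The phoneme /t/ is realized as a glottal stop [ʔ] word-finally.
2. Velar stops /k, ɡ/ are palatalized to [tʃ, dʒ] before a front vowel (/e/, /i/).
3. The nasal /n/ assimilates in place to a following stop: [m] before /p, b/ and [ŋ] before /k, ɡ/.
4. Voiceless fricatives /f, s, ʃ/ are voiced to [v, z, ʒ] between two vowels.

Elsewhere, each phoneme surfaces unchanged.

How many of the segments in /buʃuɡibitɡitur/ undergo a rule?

3

Segments that undergo a rule: /ʃ/ → [ʒ] (rule 4); /ɡ/ → [dʒ] (rule 2); /ɡ/ → [dʒ] (rule 2).
All other segments surface unchanged.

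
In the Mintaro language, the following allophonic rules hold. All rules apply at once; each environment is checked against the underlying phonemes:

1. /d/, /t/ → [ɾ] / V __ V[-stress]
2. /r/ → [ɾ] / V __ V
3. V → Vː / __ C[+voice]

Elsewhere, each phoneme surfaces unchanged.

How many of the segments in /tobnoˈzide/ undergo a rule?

4

Segments that undergo a rule: /o/ → [oː] (rule 3); /o/ → [oː] (rule 3); /i/ → [iː] (rule 3); /d/ → [ɾ] (rule 1).
All other segments surface unchanged.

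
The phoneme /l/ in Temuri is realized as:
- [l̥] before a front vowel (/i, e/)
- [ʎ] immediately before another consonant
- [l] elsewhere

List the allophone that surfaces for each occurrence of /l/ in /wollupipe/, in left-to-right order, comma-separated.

Occurrence 1 (position 3): immediately before another consonant → [ʎ].
Occurrence 2 (position 4): no conditioning environment matches → elsewhere allophone [l].

[ʎ], [l]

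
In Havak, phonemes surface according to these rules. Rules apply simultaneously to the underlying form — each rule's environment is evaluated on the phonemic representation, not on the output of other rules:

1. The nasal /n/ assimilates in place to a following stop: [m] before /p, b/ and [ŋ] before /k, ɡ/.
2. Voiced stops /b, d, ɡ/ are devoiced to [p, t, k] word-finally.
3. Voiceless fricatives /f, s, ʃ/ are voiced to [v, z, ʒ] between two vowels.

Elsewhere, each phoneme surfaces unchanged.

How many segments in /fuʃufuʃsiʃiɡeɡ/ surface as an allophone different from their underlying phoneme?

Segments that undergo a rule: /ʃ/ → [ʒ] (rule 3); /f/ → [v] (rule 3); /ʃ/ → [ʒ] (rule 3); /ɡ/ → [k] (rule 2).
All other segments surface unchanged.

4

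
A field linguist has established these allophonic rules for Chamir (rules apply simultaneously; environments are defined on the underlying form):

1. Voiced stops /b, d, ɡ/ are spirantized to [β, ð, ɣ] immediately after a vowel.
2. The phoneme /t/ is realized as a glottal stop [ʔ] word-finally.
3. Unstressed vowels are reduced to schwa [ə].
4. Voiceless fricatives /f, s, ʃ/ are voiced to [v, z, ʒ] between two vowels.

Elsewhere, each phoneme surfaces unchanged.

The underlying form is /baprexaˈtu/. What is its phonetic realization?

[bəprəxəˈtu]

/b/ (word-initial): rule 1 targets it, but not immediately after a vowel → unchanged [b].
/a/ (between /b/ and /p/): in an unstressed syllable, so rule 3 applies → [ə].
/p/ — not in any rule's target class → [p].
/r/ stays [r].
/e/ — between /r/ and /x/, in an unstressed syllable — surfaces as [ə] (rule 3).
/x/ stays [x].
Rule 3 applies to /a/ (between /x/ and /t/: in an unstressed syllable) → [ə].
/t/ (between /a/ and /u/) fails the environment for rule 2, so it stays [t].
/u/ (word-final) is in the target of rule 3 but the environment (in an unstressed syllable) is not met → [u].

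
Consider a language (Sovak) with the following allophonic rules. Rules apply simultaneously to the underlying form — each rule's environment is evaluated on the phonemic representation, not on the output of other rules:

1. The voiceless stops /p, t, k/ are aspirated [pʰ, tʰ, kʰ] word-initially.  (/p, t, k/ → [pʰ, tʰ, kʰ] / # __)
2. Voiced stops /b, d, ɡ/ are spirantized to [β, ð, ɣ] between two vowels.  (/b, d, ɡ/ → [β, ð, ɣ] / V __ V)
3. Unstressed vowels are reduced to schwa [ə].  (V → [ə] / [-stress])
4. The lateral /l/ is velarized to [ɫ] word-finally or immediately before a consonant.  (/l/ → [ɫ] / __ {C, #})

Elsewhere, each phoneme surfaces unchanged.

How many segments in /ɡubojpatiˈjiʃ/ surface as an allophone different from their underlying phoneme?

5

Segments that undergo a rule: /u/ → [ə] (rule 3); /b/ → [β] (rule 2); /o/ → [ə] (rule 3); /a/ → [ə] (rule 3); /i/ → [ə] (rule 3).
All other segments surface unchanged.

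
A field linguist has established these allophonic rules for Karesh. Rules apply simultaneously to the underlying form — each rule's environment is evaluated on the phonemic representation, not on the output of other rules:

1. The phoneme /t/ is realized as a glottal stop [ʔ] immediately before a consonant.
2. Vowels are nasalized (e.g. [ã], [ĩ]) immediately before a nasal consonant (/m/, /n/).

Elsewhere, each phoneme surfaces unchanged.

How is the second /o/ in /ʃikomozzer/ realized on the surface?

/o/ (between /m/ and /z/) is in the target of rule 2 but the environment (before a nasal consonant) is not met → [o].

[o]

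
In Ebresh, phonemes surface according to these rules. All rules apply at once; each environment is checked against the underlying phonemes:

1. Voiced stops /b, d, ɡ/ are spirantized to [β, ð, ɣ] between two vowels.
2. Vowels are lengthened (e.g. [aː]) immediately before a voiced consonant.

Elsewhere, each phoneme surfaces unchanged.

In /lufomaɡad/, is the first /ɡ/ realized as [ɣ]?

/ɡ/ meets the environment for rule 1 (between two vowels) → [ɣ].
The actual realization is [ɣ], which matches [ɣ].

Yes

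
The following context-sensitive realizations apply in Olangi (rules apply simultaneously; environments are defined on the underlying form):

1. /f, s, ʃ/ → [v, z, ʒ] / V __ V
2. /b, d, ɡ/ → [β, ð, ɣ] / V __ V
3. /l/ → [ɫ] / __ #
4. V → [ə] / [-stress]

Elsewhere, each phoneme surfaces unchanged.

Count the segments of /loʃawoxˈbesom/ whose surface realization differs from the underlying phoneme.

Segments that undergo a rule: /o/ → [ə] (rule 4); /ʃ/ → [ʒ] (rule 1); /a/ → [ə] (rule 4); /o/ → [ə] (rule 4); /s/ → [z] (rule 1); /o/ → [ə] (rule 4).
All other segments surface unchanged.

6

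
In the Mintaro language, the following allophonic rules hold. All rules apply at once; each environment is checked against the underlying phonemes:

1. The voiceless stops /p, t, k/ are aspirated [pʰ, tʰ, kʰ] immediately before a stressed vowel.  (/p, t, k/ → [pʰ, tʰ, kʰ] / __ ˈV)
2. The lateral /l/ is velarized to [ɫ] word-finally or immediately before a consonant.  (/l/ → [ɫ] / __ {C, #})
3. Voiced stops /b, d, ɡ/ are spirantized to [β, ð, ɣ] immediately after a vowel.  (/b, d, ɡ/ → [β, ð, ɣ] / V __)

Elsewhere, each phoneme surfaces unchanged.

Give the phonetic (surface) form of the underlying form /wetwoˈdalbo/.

[wetwoˈðaɫbo]

/t/ (between /e/ and /w/): rule 1 targets it, but not immediately before a stressed vowel → unchanged [t].
/d/ (between /o/ and /a/) occurs immediately after a vowel → [ð] by rule 3.
/l/ (between /a/ and /b/): word-finally or immediately before a consonant, so rule 2 applies → [ɫ].
/b/ (between /l/ and /o/): rule 3 targets it, but not immediately after a vowel → unchanged [b].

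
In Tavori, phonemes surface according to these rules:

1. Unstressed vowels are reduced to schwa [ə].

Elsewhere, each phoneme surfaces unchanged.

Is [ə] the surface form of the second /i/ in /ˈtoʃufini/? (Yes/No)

Rule 1 applies to /i/ (word-final: in an unstressed syllable) → [ə].
The actual realization is [ə], which matches [ə].

Yes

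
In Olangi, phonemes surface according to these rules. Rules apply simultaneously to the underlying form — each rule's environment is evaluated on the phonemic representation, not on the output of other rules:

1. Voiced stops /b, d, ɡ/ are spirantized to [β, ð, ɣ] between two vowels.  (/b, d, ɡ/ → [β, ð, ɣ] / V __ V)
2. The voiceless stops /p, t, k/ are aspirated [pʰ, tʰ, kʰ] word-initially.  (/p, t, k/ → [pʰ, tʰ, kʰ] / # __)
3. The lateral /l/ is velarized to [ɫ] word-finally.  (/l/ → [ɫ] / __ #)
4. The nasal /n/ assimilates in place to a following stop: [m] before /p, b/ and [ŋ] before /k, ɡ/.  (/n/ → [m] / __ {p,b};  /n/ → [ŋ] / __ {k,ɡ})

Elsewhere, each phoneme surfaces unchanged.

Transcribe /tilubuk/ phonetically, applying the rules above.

[tʰiluβuk]

/t/ meets the environment for rule 2 (word-initially) → [tʰ].
/i/ (between /t/ and /l/) is unaffected → [i].
/l/ (between /i/ and /u/) is in the target of rule 3 but the environment (word-finally) is not met → [l].
/u/ (between /l/ and /b/) is unaffected → [u].
/b/ (between /u/ and /u/): between two vowels, so rule 1 applies → [β].
/u/ stays [u].
/k/ (word-final) fails the environment for rule 2, so it stays [k].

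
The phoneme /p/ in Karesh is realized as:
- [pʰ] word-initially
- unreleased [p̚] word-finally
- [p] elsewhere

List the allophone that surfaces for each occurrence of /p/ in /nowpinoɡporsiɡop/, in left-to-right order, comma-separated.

Occurrence 1 (position 4): no conditioning environment matches → elsewhere allophone [p].
Occurrence 2 (position 9): no conditioning environment matches → elsewhere allophone [p].
Occurrence 3 (position 16): word-finally → [p̚].

[p], [p], [p̚]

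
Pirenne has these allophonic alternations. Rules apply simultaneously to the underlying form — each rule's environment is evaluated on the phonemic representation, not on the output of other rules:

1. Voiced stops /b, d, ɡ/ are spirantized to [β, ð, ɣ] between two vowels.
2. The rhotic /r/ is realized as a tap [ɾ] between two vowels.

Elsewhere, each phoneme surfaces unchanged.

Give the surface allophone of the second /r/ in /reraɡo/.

/r/ (between /e/ and /a/) occurs between two vowels → [ɾ] by rule 2.

[ɾ]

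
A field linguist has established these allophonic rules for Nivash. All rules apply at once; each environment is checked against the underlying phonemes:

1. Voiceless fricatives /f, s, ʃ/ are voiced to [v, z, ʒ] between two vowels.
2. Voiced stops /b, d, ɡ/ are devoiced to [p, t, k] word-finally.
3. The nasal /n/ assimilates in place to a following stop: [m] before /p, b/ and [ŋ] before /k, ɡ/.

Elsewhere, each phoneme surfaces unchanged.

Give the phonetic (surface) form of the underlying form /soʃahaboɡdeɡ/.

/s/ (word-initial): rule 1 targets it, but not between two vowels → unchanged [s].
/o/ — not in any rule's target class → [o].
/ʃ/ (between /o/ and /a/) occurs between two vowels → [ʒ] by rule 1.
/a/ (between /ʃ/ and /h/): no rule targets it → [a].
/h/ stays [h].
/a/ stays [a].
/b/ (between /a/ and /o/) fails the environment for rule 2, so it stays [b].
/o/ stays [o].
/ɡ/ (between /o/ and /d/) is in the target of rule 2 but the environment (word-finally) is not met → [ɡ].
/d/ (between /ɡ/ and /e/) is in the target of rule 2 but the environment (word-finally) is not met → [d].
/e/ stays [e].
/ɡ/ (word-final): word-finally, so rule 2 applies → [k].

[soʒahaboɡdek]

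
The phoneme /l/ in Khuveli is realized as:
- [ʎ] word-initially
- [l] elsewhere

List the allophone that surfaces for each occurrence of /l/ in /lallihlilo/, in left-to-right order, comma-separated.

Occurrence 1 (position 1): word-initially → [ʎ].
Occurrence 2 (position 3): no conditioning environment matches → elsewhere allophone [l].
Occurrence 3 (position 4): no conditioning environment matches → elsewhere allophone [l].
Occurrence 4 (position 7): no conditioning environment matches → elsewhere allophone [l].
Occurrence 5 (position 9): no conditioning environment matches → elsewhere allophone [l].

[ʎ], [l], [l], [l], [l]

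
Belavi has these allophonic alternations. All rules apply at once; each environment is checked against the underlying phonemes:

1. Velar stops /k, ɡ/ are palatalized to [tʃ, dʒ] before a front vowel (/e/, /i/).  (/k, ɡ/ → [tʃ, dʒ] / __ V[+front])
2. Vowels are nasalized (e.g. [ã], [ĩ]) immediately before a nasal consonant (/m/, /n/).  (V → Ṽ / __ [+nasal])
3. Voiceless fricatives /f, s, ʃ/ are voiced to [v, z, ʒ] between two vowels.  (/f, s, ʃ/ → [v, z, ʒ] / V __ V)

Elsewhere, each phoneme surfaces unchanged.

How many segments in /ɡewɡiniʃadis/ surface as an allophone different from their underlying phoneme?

4

Segments that undergo a rule: /ɡ/ → [dʒ] (rule 1); /ɡ/ → [dʒ] (rule 1); /i/ → [ĩ] (rule 2); /ʃ/ → [ʒ] (rule 3).
All other segments surface unchanged.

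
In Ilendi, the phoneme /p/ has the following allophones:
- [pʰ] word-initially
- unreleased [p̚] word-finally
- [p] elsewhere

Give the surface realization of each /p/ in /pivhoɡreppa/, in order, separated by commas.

[pʰ], [p], [p]

Occurrence 1 (position 1): word-initially → [pʰ].
Occurrence 2 (position 9): no conditioning environment matches → elsewhere allophone [p].
Occurrence 3 (position 10): no conditioning environment matches → elsewhere allophone [p].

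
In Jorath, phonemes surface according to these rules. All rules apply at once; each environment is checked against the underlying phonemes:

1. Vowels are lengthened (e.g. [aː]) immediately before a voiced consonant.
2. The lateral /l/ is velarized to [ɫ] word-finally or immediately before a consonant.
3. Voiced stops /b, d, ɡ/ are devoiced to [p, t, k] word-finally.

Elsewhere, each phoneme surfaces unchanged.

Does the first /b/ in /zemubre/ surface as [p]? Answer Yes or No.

/b/ (between /u/ and /r/): rule 3 targets it, but not word-finally → unchanged [b].
The actual realization is [b], not [p].

No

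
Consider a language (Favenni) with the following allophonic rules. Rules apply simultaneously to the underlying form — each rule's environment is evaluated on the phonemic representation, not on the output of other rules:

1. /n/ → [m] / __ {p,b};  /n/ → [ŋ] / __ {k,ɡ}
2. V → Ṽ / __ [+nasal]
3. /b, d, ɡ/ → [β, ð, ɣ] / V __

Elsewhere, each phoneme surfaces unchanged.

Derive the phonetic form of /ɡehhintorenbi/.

/ɡ/ (word-initial) fails the environment for rule 3, so it stays [ɡ].
/e/ (between /ɡ/ and /h/): rule 2 targets it, but not before a nasal consonant → unchanged [e].
/h/ — not in any rule's target class → [h].
/h/ — not in any rule's target class → [h].
Rule 2 applies to /i/ (between /h/ and /n/: before a nasal consonant) → [ĩ].
/n/ (between /i/ and /t/) fails the environment for rule 1, so it stays [n].
/t/ (between /n/ and /o/) is unaffected → [t].
/o/ (between /t/ and /r/) is in the target of rule 2 but the environment (before a nasal consonant) is not met → [o].
/r/ (between /o/ and /e/): no rule targets it → [r].
/e/ — between /r/ and /n/, before a nasal consonant — surfaces as [ẽ] (rule 2).
Rule 1 applies to /n/ (between /e/ and /b/: before a labial or velar stop) → [m].
/b/ (between /n/ and /i/) is in the target of rule 3 but the environment (immediately after a vowel) is not met → [b].
/i/ — word-final; rule 2 does not apply here → [i].

[ɡehhĩntorẽmbi]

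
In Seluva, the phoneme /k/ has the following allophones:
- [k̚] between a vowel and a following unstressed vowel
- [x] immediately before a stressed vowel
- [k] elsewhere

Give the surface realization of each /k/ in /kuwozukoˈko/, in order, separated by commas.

[k], [k̚], [x]

Occurrence 1 (position 1): no conditioning environment matches → elsewhere allophone [k].
Occurrence 2 (position 7): between a vowel and a following unstressed vowel → [k̚].
Occurrence 3 (position 9): immediately before a stressed vowel → [x].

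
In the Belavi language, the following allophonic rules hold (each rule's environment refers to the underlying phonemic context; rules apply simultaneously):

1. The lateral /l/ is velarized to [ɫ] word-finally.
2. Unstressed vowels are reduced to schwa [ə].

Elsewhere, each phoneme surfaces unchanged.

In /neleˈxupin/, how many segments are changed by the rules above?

Segments that undergo a rule: /e/ → [ə] (rule 2); /e/ → [ə] (rule 2); /i/ → [ə] (rule 2).
All other segments surface unchanged.

3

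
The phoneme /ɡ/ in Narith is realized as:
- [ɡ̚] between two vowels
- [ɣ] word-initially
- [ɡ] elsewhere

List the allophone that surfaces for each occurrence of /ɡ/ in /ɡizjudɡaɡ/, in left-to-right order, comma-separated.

Occurrence 1 (position 1): word-initially → [ɣ].
Occurrence 2 (position 7): no conditioning environment matches → elsewhere allophone [ɡ].
Occurrence 3 (position 9): no conditioning environment matches → elsewhere allophone [ɡ].

[ɣ], [ɡ], [ɡ]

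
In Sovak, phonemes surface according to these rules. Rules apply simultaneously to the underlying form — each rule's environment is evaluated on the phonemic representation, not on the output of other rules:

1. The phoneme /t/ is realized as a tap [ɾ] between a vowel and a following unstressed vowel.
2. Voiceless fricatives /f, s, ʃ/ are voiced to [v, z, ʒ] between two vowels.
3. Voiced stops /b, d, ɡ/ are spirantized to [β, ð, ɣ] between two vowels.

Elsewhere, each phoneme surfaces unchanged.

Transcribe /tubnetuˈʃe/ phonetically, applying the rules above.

[tubneɾuˈʒe]

/t/ (word-initial) fails the environment for rule 1, so it stays [t].
/u/ (between /t/ and /b/) is unaffected → [u].
/b/ (between /u/ and /n/): rule 3 targets it, but not between two vowels → unchanged [b].
/n/ (between /b/ and /e/): no rule targets it → [n].
/e/ stays [e].
/t/ (between /e/ and /u/): between a vowel and a following unstressed vowel, so rule 1 applies → [ɾ].
/u/ — not in any rule's target class → [u].
/ʃ/ meets the environment for rule 2 (between two vowels) → [ʒ].
/e/ (word-final) is unaffected → [e].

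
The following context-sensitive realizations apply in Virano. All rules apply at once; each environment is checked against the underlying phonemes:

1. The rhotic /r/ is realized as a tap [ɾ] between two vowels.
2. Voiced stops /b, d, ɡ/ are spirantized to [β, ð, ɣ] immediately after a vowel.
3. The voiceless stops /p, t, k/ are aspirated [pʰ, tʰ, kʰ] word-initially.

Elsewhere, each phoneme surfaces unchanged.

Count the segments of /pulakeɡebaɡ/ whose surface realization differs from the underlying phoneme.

Segments that undergo a rule: /p/ → [pʰ] (rule 3); /ɡ/ → [ɣ] (rule 2); /b/ → [β] (rule 2); /ɡ/ → [ɣ] (rule 2).
All other segments surface unchanged.

4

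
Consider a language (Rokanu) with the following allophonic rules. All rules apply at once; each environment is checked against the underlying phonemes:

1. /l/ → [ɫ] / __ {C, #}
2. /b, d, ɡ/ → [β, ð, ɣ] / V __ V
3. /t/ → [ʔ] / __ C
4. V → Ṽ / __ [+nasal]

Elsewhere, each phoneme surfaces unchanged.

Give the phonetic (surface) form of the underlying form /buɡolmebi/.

/b/ — word-initial; rule 2 does not apply here → [b].
/u/ (between /b/ and /ɡ/) is in the target of rule 4 but the environment (before a nasal consonant) is not met → [u].
/ɡ/ — between /u/ and /o/, between two vowels — surfaces as [ɣ] (rule 2).
/o/ — between /ɡ/ and /l/; rule 4 does not apply here → [o].
/l/ — between /o/ and /m/, word-finally or immediately before a consonant — surfaces as [ɫ] (rule 1).
/e/ (between /m/ and /b/) fails the environment for rule 4, so it stays [e].
/b/ — between /e/ and /i/, between two vowels — surfaces as [β] (rule 2).
/i/ (word-final) fails the environment for rule 4, so it stays [i].

[buɣoɫmeβi]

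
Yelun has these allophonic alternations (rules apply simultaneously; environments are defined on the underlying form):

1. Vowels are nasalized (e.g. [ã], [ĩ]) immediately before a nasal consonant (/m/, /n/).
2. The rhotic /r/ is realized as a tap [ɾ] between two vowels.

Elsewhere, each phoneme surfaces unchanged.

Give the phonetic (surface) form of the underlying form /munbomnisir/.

[mũnbõmnisir]

Rule 1 applies to /u/ (between /m/ and /n/: before a nasal consonant) → [ũ].
/o/ — between /b/ and /m/, before a nasal consonant — surfaces as [õ] (rule 1).
/i/ — between /n/ and /s/; rule 1 does not apply here → [i].
/i/ (between /s/ and /r/): rule 1 targets it, but not before a nasal consonant → unchanged [i].
/r/ (word-final): rule 2 targets it, but not between two vowels → unchanged [r].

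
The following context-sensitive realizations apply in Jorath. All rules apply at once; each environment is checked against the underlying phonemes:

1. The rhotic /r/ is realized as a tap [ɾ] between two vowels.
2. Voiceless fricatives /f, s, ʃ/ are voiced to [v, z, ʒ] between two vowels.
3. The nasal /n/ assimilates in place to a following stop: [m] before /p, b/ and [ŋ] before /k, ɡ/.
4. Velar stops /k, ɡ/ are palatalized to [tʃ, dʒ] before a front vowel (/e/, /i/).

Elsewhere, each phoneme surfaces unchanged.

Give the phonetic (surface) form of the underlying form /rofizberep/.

[rovizbeɾep]

/r/ (word-initial) fails the environment for rule 1, so it stays [r].
/o/ stays [o].
Rule 2 applies to /f/ (between /o/ and /i/: between two vowels) → [v].
/i/ (between /f/ and /z/) is unaffected → [i].
/z/ stays [z].
/b/ (between /z/ and /e/) is unaffected → [b].
/e/ (between /b/ and /r/) is unaffected → [e].
/r/ — between /e/ and /e/, between two vowels — surfaces as [ɾ] (rule 1).
/e/ (between /r/ and /p/): no rule targets it → [e].
/p/ stays [p].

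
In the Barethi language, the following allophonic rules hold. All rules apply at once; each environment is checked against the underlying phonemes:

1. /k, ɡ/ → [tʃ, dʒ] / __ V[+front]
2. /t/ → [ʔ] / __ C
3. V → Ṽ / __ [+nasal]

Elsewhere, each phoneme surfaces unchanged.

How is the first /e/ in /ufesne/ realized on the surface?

/e/ (between /f/ and /s/): rule 3 targets it, but not before a nasal consonant → unchanged [e].

[e]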